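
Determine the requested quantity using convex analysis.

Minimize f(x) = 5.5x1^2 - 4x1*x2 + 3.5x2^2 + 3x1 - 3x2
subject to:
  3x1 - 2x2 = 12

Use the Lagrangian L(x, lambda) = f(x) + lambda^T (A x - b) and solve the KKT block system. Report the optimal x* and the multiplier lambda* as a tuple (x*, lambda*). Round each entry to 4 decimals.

Form the Lagrangian:
  L(x, lambda) = (1/2) x^T Q x + c^T x + lambda^T (A x - b)
Stationarity (grad_x L = 0): Q x + c + A^T lambda = 0.
Primal feasibility: A x = b.

This gives the KKT block system:
  [ Q   A^T ] [ x     ]   [-c ]
  [ A    0  ] [ lambda ] = [ b ]

Solving the linear system:
  x*      = (2.7458, -1.8814)
  lambda* = (-13.5763)
  f(x*)   = 88.3983

x* = (2.7458, -1.8814), lambda* = (-13.5763)


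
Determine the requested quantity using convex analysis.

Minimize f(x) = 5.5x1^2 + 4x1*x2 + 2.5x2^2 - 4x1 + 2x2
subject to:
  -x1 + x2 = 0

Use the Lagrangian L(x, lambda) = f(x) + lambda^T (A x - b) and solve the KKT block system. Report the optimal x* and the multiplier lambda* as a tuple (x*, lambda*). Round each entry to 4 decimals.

Form the Lagrangian:
  L(x, lambda) = (1/2) x^T Q x + c^T x + lambda^T (A x - b)
Stationarity (grad_x L = 0): Q x + c + A^T lambda = 0.
Primal feasibility: A x = b.

This gives the KKT block system:
  [ Q   A^T ] [ x     ]   [-c ]
  [ A    0  ] [ lambda ] = [ b ]

Solving the linear system:
  x*      = (0.0833, 0.0833)
  lambda* = (-2.75)
  f(x*)   = -0.0833

x* = (0.0833, 0.0833), lambda* = (-2.75)


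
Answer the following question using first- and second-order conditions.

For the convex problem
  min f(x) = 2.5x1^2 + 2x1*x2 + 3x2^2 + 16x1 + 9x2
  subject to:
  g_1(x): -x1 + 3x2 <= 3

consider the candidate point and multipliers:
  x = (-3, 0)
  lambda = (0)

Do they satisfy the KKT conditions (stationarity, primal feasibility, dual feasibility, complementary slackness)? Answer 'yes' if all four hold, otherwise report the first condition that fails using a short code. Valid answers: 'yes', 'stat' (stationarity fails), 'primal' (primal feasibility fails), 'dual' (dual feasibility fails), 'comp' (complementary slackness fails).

Gradient of f: grad f(x) = Q x + c = (1, 3)
Constraint values g_i(x) = a_i^T x - b_i:
  g_1((-3, 0)) = 0
Stationarity residual: grad f(x) + sum_i lambda_i a_i = (1, 3)
  -> stationarity FAILS
Primal feasibility (all g_i <= 0): OK
Dual feasibility (all lambda_i >= 0): OK
Complementary slackness (lambda_i * g_i(x) = 0 for all i): OK

Verdict: the first failing condition is stationarity -> stat.

stat


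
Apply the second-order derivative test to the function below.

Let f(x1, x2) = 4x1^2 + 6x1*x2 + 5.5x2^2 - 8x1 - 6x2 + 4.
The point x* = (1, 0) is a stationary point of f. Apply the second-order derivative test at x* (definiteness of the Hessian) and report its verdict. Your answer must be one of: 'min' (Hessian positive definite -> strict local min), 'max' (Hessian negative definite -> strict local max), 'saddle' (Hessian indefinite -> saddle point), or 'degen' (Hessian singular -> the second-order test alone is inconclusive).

Compute the Hessian H = grad^2 f:
  H = [[8, 6], [6, 11]]
Verify stationarity: grad f(x*) = H x* + g = (0, 0).
Eigenvalues of H: 3.3153, 15.6847.
Both eigenvalues > 0, so H is positive definite -> x* is a strict local min.

min


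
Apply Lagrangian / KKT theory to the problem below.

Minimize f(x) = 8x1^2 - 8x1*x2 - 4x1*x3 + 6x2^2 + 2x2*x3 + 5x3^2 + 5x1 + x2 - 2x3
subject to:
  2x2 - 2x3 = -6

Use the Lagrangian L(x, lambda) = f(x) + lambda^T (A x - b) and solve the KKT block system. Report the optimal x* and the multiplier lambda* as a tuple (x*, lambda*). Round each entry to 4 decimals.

Form the Lagrangian:
  L(x, lambda) = (1/2) x^T Q x + c^T x + lambda^T (A x - b)
Stationarity (grad_x L = 0): Q x + c + A^T lambda = 0.
Primal feasibility: A x = b.

This gives the KKT block system:
  [ Q   A^T ] [ x     ]   [-c ]
  [ A    0  ] [ lambda ] = [ b ]

Solving the linear system:
  x*      = (-0.875, -1.75, 1.25)
  lambda* = (5.25)
  f(x*)   = 11.4375

x* = (-0.875, -1.75, 1.25), lambda* = (5.25)


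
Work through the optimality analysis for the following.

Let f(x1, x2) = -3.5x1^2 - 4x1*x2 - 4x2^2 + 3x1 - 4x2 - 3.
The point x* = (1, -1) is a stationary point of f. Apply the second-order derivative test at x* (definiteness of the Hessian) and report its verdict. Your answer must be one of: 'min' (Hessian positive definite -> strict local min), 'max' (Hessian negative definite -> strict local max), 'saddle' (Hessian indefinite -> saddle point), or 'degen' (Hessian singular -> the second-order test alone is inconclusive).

Compute the Hessian H = grad^2 f:
  H = [[-7, -4], [-4, -8]]
Verify stationarity: grad f(x*) = H x* + g = (0, 0).
Eigenvalues of H: -11.5311, -3.4689.
Both eigenvalues < 0, so H is negative definite -> x* is a strict local max.

max


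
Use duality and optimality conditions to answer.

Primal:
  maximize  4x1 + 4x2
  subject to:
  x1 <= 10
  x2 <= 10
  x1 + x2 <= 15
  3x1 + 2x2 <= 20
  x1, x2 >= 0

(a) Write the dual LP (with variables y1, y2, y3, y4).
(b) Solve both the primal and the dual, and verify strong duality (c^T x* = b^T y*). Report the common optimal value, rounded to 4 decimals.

The standard primal-dual pair for 'max c^T x s.t. A x <= b, x >= 0' is:
  Dual:  min b^T y  s.t.  A^T y >= c,  y >= 0.

So the dual LP is:
  minimize  10y1 + 10y2 + 15y3 + 20y4
  subject to:
    y1 + y3 + 3y4 >= 4
    y2 + y3 + 2y4 >= 4
    y1, y2, y3, y4 >= 0

Solving the primal: x* = (0, 10).
  primal value c^T x* = 40.
Solving the dual: y* = (0, 1.3333, 0, 1.3333).
  dual value b^T y* = 40.
Strong duality: c^T x* = b^T y*. Confirmed.

40


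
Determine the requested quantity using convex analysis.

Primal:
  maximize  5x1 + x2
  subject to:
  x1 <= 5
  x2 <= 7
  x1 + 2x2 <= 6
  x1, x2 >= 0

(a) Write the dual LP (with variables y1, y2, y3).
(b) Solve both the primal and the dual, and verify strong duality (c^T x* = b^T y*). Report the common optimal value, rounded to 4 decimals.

The standard primal-dual pair for 'max c^T x s.t. A x <= b, x >= 0' is:
  Dual:  min b^T y  s.t.  A^T y >= c,  y >= 0.

So the dual LP is:
  minimize  5y1 + 7y2 + 6y3
  subject to:
    y1 + y3 >= 5
    y2 + 2y3 >= 1
    y1, y2, y3 >= 0

Solving the primal: x* = (5, 0.5).
  primal value c^T x* = 25.5.
Solving the dual: y* = (4.5, 0, 0.5).
  dual value b^T y* = 25.5.
Strong duality: c^T x* = b^T y*. Confirmed.

25.5


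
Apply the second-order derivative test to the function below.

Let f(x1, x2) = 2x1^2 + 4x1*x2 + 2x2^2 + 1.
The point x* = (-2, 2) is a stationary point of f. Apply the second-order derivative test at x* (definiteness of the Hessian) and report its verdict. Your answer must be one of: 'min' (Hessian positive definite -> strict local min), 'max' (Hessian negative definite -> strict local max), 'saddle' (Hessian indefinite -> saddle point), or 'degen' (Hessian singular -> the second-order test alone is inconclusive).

Compute the Hessian H = grad^2 f:
  H = [[4, 4], [4, 4]]
Verify stationarity: grad f(x*) = H x* + g = (0, 0).
Eigenvalues of H: 0, 8.
H has a zero eigenvalue (singular; positive semidefinite but not definite), so H is neither positive definite, negative definite, nor indefinite. The second-order test alone is inconclusive -> degen.
(Indeed, f is constant along the null direction of H through x*, so x* is not a strict local extremum.)

degen


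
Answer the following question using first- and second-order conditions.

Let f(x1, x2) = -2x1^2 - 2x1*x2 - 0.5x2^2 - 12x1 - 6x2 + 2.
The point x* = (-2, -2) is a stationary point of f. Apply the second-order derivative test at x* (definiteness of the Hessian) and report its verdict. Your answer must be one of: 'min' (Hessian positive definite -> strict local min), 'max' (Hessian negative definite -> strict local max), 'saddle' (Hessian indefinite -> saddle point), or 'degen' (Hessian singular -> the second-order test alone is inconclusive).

Compute the Hessian H = grad^2 f:
  H = [[-4, -2], [-2, -1]]
Verify stationarity: grad f(x*) = H x* + g = (0, 0).
Eigenvalues of H: -5, 0.
H has a zero eigenvalue (singular; negative semidefinite but not definite), so H is neither positive definite, negative definite, nor indefinite. The second-order test alone is inconclusive -> degen.
(Indeed, f is constant along the null direction of H through x*, so x* is not a strict local extremum.)

degen


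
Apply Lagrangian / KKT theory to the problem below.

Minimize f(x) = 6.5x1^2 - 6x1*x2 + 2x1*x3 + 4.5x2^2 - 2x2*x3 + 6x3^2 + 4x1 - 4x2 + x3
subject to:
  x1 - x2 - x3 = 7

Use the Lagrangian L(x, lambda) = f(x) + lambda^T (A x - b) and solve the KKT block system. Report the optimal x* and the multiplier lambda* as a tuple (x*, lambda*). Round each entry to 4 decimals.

Form the Lagrangian:
  L(x, lambda) = (1/2) x^T Q x + c^T x + lambda^T (A x - b)
Stationarity (grad_x L = 0): Q x + c + A^T lambda = 0.
Primal feasibility: A x = b.

This gives the KKT block system:
  [ Q   A^T ] [ x     ]   [-c ]
  [ A    0  ] [ lambda ] = [ b ]

Solving the linear system:
  x*      = (1.1577, -2.7012, -3.1411)
  lambda* = (-28.9751)
  f(x*)   = 107.5602

x* = (1.1577, -2.7012, -3.1411), lambda* = (-28.9751)


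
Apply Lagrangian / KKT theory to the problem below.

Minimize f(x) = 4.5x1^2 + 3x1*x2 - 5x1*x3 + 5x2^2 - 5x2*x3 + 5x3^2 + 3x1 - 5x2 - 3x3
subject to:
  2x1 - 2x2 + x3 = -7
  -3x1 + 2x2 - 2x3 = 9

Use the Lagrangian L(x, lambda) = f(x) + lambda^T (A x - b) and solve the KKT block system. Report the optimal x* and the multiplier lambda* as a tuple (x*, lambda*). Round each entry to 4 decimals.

Form the Lagrangian:
  L(x, lambda) = (1/2) x^T Q x + c^T x + lambda^T (A x - b)
Stationarity (grad_x L = 0): Q x + c + A^T lambda = 0.
Primal feasibility: A x = b.

This gives the KKT block system:
  [ Q   A^T ] [ x     ]   [-c ]
  [ A    0  ] [ lambda ] = [ b ]

Solving the linear system:
  x*      = (-1.7975, 1.6013, -0.2025)
  lambda* = (2.5886, -0.7278)
  f(x*)   = 5.9399

x* = (-1.7975, 1.6013, -0.2025), lambda* = (2.5886, -0.7278)


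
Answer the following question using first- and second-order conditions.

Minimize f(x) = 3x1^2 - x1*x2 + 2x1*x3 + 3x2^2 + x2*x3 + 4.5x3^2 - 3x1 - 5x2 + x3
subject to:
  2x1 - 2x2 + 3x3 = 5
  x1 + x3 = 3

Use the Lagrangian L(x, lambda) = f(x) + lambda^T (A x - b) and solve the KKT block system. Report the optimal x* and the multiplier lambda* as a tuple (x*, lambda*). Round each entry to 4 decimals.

Form the Lagrangian:
  L(x, lambda) = (1/2) x^T Q x + c^T x + lambda^T (A x - b)
Stationarity (grad_x L = 0): Q x + c + A^T lambda = 0.
Primal feasibility: A x = b.

This gives the KKT block system:
  [ Q   A^T ] [ x     ]   [-c ]
  [ A    0  ] [ lambda ] = [ b ]

Solving the linear system:
  x*      = (2.3448, 0.8276, 0.6552)
  lambda* = (-0.8621, -9.8276)
  f(x*)   = 11.6379

x* = (2.3448, 0.8276, 0.6552), lambda* = (-0.8621, -9.8276)


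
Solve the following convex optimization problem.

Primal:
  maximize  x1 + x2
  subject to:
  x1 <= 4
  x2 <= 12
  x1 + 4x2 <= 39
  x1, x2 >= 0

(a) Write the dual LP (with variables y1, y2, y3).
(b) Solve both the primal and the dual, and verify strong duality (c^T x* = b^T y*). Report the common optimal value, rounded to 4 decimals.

The standard primal-dual pair for 'max c^T x s.t. A x <= b, x >= 0' is:
  Dual:  min b^T y  s.t.  A^T y >= c,  y >= 0.

So the dual LP is:
  minimize  4y1 + 12y2 + 39y3
  subject to:
    y1 + y3 >= 1
    y2 + 4y3 >= 1
    y1, y2, y3 >= 0

Solving the primal: x* = (4, 8.75).
  primal value c^T x* = 12.75.
Solving the dual: y* = (0.75, 0, 0.25).
  dual value b^T y* = 12.75.
Strong duality: c^T x* = b^T y*. Confirmed.

12.75


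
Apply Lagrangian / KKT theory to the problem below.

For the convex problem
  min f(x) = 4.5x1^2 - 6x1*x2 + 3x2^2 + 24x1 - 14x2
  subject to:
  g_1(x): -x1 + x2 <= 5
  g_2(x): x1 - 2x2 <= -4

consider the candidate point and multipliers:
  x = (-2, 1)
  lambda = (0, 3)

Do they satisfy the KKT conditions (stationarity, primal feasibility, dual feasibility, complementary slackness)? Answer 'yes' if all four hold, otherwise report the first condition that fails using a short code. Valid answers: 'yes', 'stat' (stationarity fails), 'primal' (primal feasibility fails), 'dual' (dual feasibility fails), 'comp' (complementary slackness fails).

Gradient of f: grad f(x) = Q x + c = (0, 4)
Constraint values g_i(x) = a_i^T x - b_i:
  g_1((-2, 1)) = -2
  g_2((-2, 1)) = 0
Stationarity residual: grad f(x) + sum_i lambda_i a_i = (3, -2)
  -> stationarity FAILS
Primal feasibility (all g_i <= 0): OK
Dual feasibility (all lambda_i >= 0): OK
Complementary slackness (lambda_i * g_i(x) = 0 for all i): OK

Verdict: the first failing condition is stationarity -> stat.

stat


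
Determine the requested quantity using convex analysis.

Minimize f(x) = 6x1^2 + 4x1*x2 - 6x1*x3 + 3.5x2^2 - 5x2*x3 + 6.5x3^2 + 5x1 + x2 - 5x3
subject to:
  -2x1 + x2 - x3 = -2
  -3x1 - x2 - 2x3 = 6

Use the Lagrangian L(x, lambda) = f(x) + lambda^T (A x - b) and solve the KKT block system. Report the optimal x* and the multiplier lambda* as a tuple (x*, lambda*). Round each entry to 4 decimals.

Form the Lagrangian:
  L(x, lambda) = (1/2) x^T Q x + c^T x + lambda^T (A x - b)
Stationarity (grad_x L = 0): Q x + c + A^T lambda = 0.
Primal feasibility: A x = b.

This gives the KKT block system:
  [ Q   A^T ] [ x     ]   [-c ]
  [ A    0  ] [ lambda ] = [ b ]

Solving the linear system:
  x*      = (-0.0504, -3.3501, -1.2493)
  lambda* = (9.5418, -6.8646)
  f(x*)   = 31.4575

x* = (-0.0504, -3.3501, -1.2493), lambda* = (9.5418, -6.8646)


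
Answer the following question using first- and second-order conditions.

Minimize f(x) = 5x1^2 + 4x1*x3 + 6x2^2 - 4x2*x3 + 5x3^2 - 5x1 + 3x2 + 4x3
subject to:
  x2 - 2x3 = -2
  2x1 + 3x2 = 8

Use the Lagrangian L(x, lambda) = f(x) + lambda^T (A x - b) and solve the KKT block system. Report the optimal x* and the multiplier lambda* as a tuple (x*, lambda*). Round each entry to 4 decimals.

Form the Lagrangian:
  L(x, lambda) = (1/2) x^T Q x + c^T x + lambda^T (A x - b)
Stationarity (grad_x L = 0): Q x + c + A^T lambda = 0.
Primal feasibility: A x = b.

This gives the KKT block system:
  [ Q   A^T ] [ x     ]   [-c ]
  [ A    0  ] [ lambda ] = [ b ]

Solving the linear system:
  x*      = (1.5278, 1.6481, 1.8241)
  lambda* = (10.8796, -8.787)
  f(x*)   = 48.3287

x* = (1.5278, 1.6481, 1.8241), lambda* = (10.8796, -8.787)


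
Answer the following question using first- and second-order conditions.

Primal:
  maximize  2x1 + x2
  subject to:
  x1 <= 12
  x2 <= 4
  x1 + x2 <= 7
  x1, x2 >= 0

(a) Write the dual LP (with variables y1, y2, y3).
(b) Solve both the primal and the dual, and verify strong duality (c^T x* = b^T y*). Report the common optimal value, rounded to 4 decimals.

The standard primal-dual pair for 'max c^T x s.t. A x <= b, x >= 0' is:
  Dual:  min b^T y  s.t.  A^T y >= c,  y >= 0.

So the dual LP is:
  minimize  12y1 + 4y2 + 7y3
  subject to:
    y1 + y3 >= 2
    y2 + y3 >= 1
    y1, y2, y3 >= 0

Solving the primal: x* = (7, 0).
  primal value c^T x* = 14.
Solving the dual: y* = (0, 0, 2).
  dual value b^T y* = 14.
Strong duality: c^T x* = b^T y*. Confirmed.

14


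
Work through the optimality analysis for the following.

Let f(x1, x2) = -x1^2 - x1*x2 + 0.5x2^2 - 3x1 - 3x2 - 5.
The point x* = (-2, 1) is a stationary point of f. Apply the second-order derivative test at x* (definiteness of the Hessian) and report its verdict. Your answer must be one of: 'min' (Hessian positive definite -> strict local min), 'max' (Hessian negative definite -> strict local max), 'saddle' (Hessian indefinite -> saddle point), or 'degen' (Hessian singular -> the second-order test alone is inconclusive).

Compute the Hessian H = grad^2 f:
  H = [[-2, -1], [-1, 1]]
Verify stationarity: grad f(x*) = H x* + g = (0, 0).
Eigenvalues of H: -2.3028, 1.3028.
Eigenvalues have mixed signs, so H is indefinite -> x* is a saddle point.

saddle


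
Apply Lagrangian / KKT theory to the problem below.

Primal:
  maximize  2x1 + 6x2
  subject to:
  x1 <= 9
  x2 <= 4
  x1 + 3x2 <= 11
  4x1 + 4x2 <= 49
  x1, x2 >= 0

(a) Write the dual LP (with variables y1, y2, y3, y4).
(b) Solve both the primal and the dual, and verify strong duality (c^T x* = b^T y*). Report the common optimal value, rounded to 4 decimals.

The standard primal-dual pair for 'max c^T x s.t. A x <= b, x >= 0' is:
  Dual:  min b^T y  s.t.  A^T y >= c,  y >= 0.

So the dual LP is:
  minimize  9y1 + 4y2 + 11y3 + 49y4
  subject to:
    y1 + y3 + 4y4 >= 2
    y2 + 3y3 + 4y4 >= 6
    y1, y2, y3, y4 >= 0

Solving the primal: x* = (9, 0.6667).
  primal value c^T x* = 22.
Solving the dual: y* = (0, 0, 2, 0).
  dual value b^T y* = 22.
Strong duality: c^T x* = b^T y*. Confirmed.

22


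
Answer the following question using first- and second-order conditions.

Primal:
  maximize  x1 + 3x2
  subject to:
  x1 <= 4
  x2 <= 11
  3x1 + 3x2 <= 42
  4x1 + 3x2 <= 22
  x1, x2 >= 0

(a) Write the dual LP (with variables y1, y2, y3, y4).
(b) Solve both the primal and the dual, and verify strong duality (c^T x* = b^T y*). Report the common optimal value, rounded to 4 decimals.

The standard primal-dual pair for 'max c^T x s.t. A x <= b, x >= 0' is:
  Dual:  min b^T y  s.t.  A^T y >= c,  y >= 0.

So the dual LP is:
  minimize  4y1 + 11y2 + 42y3 + 22y4
  subject to:
    y1 + 3y3 + 4y4 >= 1
    y2 + 3y3 + 3y4 >= 3
    y1, y2, y3, y4 >= 0

Solving the primal: x* = (0, 7.3333).
  primal value c^T x* = 22.
Solving the dual: y* = (0, 0, 0, 1).
  dual value b^T y* = 22.
Strong duality: c^T x* = b^T y*. Confirmed.

22


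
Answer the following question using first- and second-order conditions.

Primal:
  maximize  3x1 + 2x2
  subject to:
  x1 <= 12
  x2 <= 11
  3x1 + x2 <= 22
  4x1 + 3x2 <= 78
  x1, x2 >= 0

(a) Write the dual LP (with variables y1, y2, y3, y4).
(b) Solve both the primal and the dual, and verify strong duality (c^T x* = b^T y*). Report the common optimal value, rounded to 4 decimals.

The standard primal-dual pair for 'max c^T x s.t. A x <= b, x >= 0' is:
  Dual:  min b^T y  s.t.  A^T y >= c,  y >= 0.

So the dual LP is:
  minimize  12y1 + 11y2 + 22y3 + 78y4
  subject to:
    y1 + 3y3 + 4y4 >= 3
    y2 + y3 + 3y4 >= 2
    y1, y2, y3, y4 >= 0

Solving the primal: x* = (3.6667, 11).
  primal value c^T x* = 33.
Solving the dual: y* = (0, 1, 1, 0).
  dual value b^T y* = 33.
Strong duality: c^T x* = b^T y*. Confirmed.

33


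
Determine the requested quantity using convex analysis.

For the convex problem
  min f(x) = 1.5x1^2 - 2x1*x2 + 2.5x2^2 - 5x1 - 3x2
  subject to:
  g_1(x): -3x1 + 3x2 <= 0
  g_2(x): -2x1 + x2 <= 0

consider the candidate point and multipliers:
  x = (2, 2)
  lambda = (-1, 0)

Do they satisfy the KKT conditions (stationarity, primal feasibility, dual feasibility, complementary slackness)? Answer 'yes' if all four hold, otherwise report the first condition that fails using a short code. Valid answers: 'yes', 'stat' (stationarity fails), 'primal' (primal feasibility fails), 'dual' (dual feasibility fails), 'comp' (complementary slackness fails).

Gradient of f: grad f(x) = Q x + c = (-3, 3)
Constraint values g_i(x) = a_i^T x - b_i:
  g_1((2, 2)) = 0
  g_2((2, 2)) = -2
Stationarity residual: grad f(x) + sum_i lambda_i a_i = (0, 0)
  -> stationarity OK
Primal feasibility (all g_i <= 0): OK
Dual feasibility (all lambda_i >= 0): FAILS
Complementary slackness (lambda_i * g_i(x) = 0 for all i): OK

Verdict: the first failing condition is dual_feasibility -> dual.

dual


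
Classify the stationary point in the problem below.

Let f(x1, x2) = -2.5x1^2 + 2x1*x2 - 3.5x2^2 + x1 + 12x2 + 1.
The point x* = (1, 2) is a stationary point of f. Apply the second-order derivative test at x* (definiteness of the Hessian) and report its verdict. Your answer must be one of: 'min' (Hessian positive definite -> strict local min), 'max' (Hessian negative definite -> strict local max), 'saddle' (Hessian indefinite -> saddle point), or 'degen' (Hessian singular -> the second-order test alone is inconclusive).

Compute the Hessian H = grad^2 f:
  H = [[-5, 2], [2, -7]]
Verify stationarity: grad f(x*) = H x* + g = (0, 0).
Eigenvalues of H: -8.2361, -3.7639.
Both eigenvalues < 0, so H is negative definite -> x* is a strict local max.

max


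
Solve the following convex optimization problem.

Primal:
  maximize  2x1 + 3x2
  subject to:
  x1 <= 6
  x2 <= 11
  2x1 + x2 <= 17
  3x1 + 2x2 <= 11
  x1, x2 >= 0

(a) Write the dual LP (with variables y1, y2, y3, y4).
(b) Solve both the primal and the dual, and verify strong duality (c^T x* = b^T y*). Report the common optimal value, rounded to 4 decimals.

The standard primal-dual pair for 'max c^T x s.t. A x <= b, x >= 0' is:
  Dual:  min b^T y  s.t.  A^T y >= c,  y >= 0.

So the dual LP is:
  minimize  6y1 + 11y2 + 17y3 + 11y4
  subject to:
    y1 + 2y3 + 3y4 >= 2
    y2 + y3 + 2y4 >= 3
    y1, y2, y3, y4 >= 0

Solving the primal: x* = (0, 5.5).
  primal value c^T x* = 16.5.
Solving the dual: y* = (0, 0, 0, 1.5).
  dual value b^T y* = 16.5.
Strong duality: c^T x* = b^T y*. Confirmed.

16.5


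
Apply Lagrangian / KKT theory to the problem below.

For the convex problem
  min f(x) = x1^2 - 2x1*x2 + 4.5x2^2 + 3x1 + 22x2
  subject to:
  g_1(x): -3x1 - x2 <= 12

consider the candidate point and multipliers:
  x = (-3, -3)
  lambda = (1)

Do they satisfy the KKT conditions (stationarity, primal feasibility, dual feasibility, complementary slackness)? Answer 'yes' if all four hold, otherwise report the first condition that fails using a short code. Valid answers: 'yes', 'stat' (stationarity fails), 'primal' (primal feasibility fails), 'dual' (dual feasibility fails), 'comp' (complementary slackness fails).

Gradient of f: grad f(x) = Q x + c = (3, 1)
Constraint values g_i(x) = a_i^T x - b_i:
  g_1((-3, -3)) = 0
Stationarity residual: grad f(x) + sum_i lambda_i a_i = (0, 0)
  -> stationarity OK
Primal feasibility (all g_i <= 0): OK
Dual feasibility (all lambda_i >= 0): OK
Complementary slackness (lambda_i * g_i(x) = 0 for all i): OK

Verdict: yes, KKT holds.

yes


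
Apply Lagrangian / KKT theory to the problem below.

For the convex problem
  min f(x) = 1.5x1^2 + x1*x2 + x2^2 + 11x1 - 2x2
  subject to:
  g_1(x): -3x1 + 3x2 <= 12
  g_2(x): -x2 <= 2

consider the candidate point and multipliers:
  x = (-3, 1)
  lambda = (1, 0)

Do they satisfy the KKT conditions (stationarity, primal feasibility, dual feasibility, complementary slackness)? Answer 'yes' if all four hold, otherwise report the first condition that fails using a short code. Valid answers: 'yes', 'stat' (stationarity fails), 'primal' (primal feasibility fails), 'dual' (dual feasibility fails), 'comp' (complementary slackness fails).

Gradient of f: grad f(x) = Q x + c = (3, -3)
Constraint values g_i(x) = a_i^T x - b_i:
  g_1((-3, 1)) = 0
  g_2((-3, 1)) = -3
Stationarity residual: grad f(x) + sum_i lambda_i a_i = (0, 0)
  -> stationarity OK
Primal feasibility (all g_i <= 0): OK
Dual feasibility (all lambda_i >= 0): OK
Complementary slackness (lambda_i * g_i(x) = 0 for all i): OK

Verdict: yes, KKT holds.

yes


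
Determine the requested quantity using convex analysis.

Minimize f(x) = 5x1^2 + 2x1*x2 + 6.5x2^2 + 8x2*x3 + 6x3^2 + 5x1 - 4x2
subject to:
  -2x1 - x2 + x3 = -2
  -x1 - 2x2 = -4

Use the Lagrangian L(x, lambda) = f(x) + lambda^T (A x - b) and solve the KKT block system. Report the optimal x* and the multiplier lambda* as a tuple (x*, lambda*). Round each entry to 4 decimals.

Form the Lagrangian:
  L(x, lambda) = (1/2) x^T Q x + c^T x + lambda^T (A x - b)
Stationarity (grad_x L = 0): Q x + c + A^T lambda = 0.
Primal feasibility: A x = b.

This gives the KKT block system:
  [ Q   A^T ] [ x     ]   [-c ]
  [ A    0  ] [ lambda ] = [ b ]

Solving the linear system:
  x*      = (-0.8381, 2.419, -1.2571)
  lambda* = (-4.2667, 9.9905)
  f(x*)   = 8.781

x* = (-0.8381, 2.419, -1.2571), lambda* = (-4.2667, 9.9905)


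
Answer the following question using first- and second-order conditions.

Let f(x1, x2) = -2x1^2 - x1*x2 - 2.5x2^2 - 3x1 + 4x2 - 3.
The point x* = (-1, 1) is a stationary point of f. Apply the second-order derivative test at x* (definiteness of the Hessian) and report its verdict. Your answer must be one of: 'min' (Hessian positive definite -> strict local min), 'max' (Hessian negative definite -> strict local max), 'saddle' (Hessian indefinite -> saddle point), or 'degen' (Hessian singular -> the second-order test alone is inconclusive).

Compute the Hessian H = grad^2 f:
  H = [[-4, -1], [-1, -5]]
Verify stationarity: grad f(x*) = H x* + g = (0, 0).
Eigenvalues of H: -5.618, -3.382.
Both eigenvalues < 0, so H is negative definite -> x* is a strict local max.

max


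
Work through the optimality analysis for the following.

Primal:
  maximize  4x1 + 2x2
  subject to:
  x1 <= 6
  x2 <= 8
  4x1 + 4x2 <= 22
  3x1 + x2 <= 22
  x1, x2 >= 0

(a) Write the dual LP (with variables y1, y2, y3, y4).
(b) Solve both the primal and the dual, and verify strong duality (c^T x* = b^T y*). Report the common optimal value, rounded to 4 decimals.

The standard primal-dual pair for 'max c^T x s.t. A x <= b, x >= 0' is:
  Dual:  min b^T y  s.t.  A^T y >= c,  y >= 0.

So the dual LP is:
  minimize  6y1 + 8y2 + 22y3 + 22y4
  subject to:
    y1 + 4y3 + 3y4 >= 4
    y2 + 4y3 + y4 >= 2
    y1, y2, y3, y4 >= 0

Solving the primal: x* = (5.5, 0).
  primal value c^T x* = 22.
Solving the dual: y* = (0, 0, 1, 0).
  dual value b^T y* = 22.
Strong duality: c^T x* = b^T y*. Confirmed.

22


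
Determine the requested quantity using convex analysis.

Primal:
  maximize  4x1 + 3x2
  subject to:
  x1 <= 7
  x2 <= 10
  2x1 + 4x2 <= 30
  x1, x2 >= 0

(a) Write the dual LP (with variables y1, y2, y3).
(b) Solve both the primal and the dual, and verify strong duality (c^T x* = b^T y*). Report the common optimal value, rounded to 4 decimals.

The standard primal-dual pair for 'max c^T x s.t. A x <= b, x >= 0' is:
  Dual:  min b^T y  s.t.  A^T y >= c,  y >= 0.

So the dual LP is:
  minimize  7y1 + 10y2 + 30y3
  subject to:
    y1 + 2y3 >= 4
    y2 + 4y3 >= 3
    y1, y2, y3 >= 0

Solving the primal: x* = (7, 4).
  primal value c^T x* = 40.
Solving the dual: y* = (2.5, 0, 0.75).
  dual value b^T y* = 40.
Strong duality: c^T x* = b^T y*. Confirmed.

40


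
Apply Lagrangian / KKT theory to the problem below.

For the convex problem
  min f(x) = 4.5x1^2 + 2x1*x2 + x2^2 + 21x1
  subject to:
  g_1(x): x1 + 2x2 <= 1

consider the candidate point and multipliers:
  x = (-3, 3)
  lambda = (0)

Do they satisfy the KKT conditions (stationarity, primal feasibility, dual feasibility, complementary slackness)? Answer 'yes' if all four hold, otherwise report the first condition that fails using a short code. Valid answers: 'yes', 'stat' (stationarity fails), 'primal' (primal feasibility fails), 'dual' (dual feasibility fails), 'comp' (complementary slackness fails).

Gradient of f: grad f(x) = Q x + c = (0, 0)
Constraint values g_i(x) = a_i^T x - b_i:
  g_1((-3, 3)) = 2
Stationarity residual: grad f(x) + sum_i lambda_i a_i = (0, 0)
  -> stationarity OK
Primal feasibility (all g_i <= 0): FAILS
Dual feasibility (all lambda_i >= 0): OK
Complementary slackness (lambda_i * g_i(x) = 0 for all i): OK

Verdict: the first failing condition is primal_feasibility -> primal.

primal


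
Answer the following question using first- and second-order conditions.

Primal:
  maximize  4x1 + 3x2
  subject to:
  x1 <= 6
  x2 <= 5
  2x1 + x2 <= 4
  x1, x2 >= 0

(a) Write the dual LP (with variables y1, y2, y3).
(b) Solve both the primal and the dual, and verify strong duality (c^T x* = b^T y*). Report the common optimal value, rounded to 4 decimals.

The standard primal-dual pair for 'max c^T x s.t. A x <= b, x >= 0' is:
  Dual:  min b^T y  s.t.  A^T y >= c,  y >= 0.

So the dual LP is:
  minimize  6y1 + 5y2 + 4y3
  subject to:
    y1 + 2y3 >= 4
    y2 + y3 >= 3
    y1, y2, y3 >= 0

Solving the primal: x* = (0, 4).
  primal value c^T x* = 12.
Solving the dual: y* = (0, 0, 3).
  dual value b^T y* = 12.
Strong duality: c^T x* = b^T y*. Confirmed.

12


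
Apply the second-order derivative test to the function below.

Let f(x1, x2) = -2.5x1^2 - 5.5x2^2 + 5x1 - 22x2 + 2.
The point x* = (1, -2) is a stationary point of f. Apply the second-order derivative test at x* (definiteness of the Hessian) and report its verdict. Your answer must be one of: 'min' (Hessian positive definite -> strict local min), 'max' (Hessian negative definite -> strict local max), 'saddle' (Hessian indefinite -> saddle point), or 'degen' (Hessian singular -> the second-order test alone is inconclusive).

Compute the Hessian H = grad^2 f:
  H = [[-5, 0], [0, -11]]
Verify stationarity: grad f(x*) = H x* + g = (0, 0).
Eigenvalues of H: -11, -5.
Both eigenvalues < 0, so H is negative definite -> x* is a strict local max.

max


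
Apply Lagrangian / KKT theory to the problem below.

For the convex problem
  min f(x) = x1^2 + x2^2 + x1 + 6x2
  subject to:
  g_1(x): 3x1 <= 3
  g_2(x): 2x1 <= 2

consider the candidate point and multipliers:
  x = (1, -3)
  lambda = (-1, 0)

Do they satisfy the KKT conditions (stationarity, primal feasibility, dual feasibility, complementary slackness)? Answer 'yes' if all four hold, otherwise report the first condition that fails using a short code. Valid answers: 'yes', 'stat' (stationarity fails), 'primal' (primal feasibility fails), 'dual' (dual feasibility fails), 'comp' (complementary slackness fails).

Gradient of f: grad f(x) = Q x + c = (3, 0)
Constraint values g_i(x) = a_i^T x - b_i:
  g_1((1, -3)) = 0
  g_2((1, -3)) = 0
Stationarity residual: grad f(x) + sum_i lambda_i a_i = (0, 0)
  -> stationarity OK
Primal feasibility (all g_i <= 0): OK
Dual feasibility (all lambda_i >= 0): FAILS
Complementary slackness (lambda_i * g_i(x) = 0 for all i): OK

Verdict: the first failing condition is dual_feasibility -> dual.

dual


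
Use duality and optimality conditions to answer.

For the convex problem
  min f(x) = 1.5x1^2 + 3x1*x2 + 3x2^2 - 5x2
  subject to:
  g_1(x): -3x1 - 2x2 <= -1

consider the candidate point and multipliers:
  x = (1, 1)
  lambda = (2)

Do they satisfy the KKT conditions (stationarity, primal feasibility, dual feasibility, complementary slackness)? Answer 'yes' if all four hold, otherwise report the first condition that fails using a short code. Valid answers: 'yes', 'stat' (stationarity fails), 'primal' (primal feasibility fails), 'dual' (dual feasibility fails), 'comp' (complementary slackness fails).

Gradient of f: grad f(x) = Q x + c = (6, 4)
Constraint values g_i(x) = a_i^T x - b_i:
  g_1((1, 1)) = -4
Stationarity residual: grad f(x) + sum_i lambda_i a_i = (0, 0)
  -> stationarity OK
Primal feasibility (all g_i <= 0): OK
Dual feasibility (all lambda_i >= 0): OK
Complementary slackness (lambda_i * g_i(x) = 0 for all i): FAILS

Verdict: the first failing condition is complementary_slackness -> comp.

comp


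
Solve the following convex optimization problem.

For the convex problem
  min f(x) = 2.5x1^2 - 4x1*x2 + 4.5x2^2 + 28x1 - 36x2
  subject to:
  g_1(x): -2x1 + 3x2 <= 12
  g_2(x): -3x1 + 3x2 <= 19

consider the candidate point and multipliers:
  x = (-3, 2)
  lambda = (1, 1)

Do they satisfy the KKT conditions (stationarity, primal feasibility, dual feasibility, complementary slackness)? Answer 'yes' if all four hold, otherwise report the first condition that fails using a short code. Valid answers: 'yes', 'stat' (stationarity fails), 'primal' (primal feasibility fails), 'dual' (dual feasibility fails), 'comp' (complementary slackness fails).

Gradient of f: grad f(x) = Q x + c = (5, -6)
Constraint values g_i(x) = a_i^T x - b_i:
  g_1((-3, 2)) = 0
  g_2((-3, 2)) = -4
Stationarity residual: grad f(x) + sum_i lambda_i a_i = (0, 0)
  -> stationarity OK
Primal feasibility (all g_i <= 0): OK
Dual feasibility (all lambda_i >= 0): OK
Complementary slackness (lambda_i * g_i(x) = 0 for all i): FAILS

Verdict: the first failing condition is complementary_slackness -> comp.

comp


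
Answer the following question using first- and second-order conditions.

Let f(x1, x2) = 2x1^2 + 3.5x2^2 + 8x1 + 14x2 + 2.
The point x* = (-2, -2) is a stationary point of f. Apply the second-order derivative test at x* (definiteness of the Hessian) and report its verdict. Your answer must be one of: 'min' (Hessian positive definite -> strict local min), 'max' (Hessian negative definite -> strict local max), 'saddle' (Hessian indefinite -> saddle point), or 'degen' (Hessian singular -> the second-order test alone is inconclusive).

Compute the Hessian H = grad^2 f:
  H = [[4, 0], [0, 7]]
Verify stationarity: grad f(x*) = H x* + g = (0, 0).
Eigenvalues of H: 4, 7.
Both eigenvalues > 0, so H is positive definite -> x* is a strict local min.

min


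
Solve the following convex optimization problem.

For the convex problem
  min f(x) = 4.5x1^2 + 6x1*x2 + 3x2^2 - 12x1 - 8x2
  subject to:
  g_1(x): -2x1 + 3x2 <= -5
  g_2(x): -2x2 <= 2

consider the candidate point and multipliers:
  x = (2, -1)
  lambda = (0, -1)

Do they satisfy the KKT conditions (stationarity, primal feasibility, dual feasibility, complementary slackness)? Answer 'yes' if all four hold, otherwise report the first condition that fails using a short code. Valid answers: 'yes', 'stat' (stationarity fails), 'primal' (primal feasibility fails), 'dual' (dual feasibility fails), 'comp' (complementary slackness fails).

Gradient of f: grad f(x) = Q x + c = (0, -2)
Constraint values g_i(x) = a_i^T x - b_i:
  g_1((2, -1)) = -2
  g_2((2, -1)) = 0
Stationarity residual: grad f(x) + sum_i lambda_i a_i = (0, 0)
  -> stationarity OK
Primal feasibility (all g_i <= 0): OK
Dual feasibility (all lambda_i >= 0): FAILS
Complementary slackness (lambda_i * g_i(x) = 0 for all i): OK

Verdict: the first failing condition is dual_feasibility -> dual.

dual


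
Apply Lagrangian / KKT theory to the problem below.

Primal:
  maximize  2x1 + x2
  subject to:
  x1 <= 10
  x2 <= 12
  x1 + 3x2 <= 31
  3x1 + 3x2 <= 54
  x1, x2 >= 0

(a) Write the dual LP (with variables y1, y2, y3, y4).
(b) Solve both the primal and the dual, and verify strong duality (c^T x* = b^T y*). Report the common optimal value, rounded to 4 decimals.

The standard primal-dual pair for 'max c^T x s.t. A x <= b, x >= 0' is:
  Dual:  min b^T y  s.t.  A^T y >= c,  y >= 0.

So the dual LP is:
  minimize  10y1 + 12y2 + 31y3 + 54y4
  subject to:
    y1 + y3 + 3y4 >= 2
    y2 + 3y3 + 3y4 >= 1
    y1, y2, y3, y4 >= 0

Solving the primal: x* = (10, 7).
  primal value c^T x* = 27.
Solving the dual: y* = (1.6667, 0, 0.3333, 0).
  dual value b^T y* = 27.
Strong duality: c^T x* = b^T y*. Confirmed.

27


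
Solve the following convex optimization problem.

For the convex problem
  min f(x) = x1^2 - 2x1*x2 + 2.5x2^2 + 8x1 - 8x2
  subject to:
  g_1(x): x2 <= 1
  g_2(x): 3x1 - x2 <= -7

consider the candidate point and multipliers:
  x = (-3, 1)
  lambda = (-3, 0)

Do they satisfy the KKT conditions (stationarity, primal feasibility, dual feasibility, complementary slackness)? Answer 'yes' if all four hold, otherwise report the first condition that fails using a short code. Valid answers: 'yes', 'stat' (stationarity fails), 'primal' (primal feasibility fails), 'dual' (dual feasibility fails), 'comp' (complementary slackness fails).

Gradient of f: grad f(x) = Q x + c = (0, 3)
Constraint values g_i(x) = a_i^T x - b_i:
  g_1((-3, 1)) = 0
  g_2((-3, 1)) = -3
Stationarity residual: grad f(x) + sum_i lambda_i a_i = (0, 0)
  -> stationarity OK
Primal feasibility (all g_i <= 0): OK
Dual feasibility (all lambda_i >= 0): FAILS
Complementary slackness (lambda_i * g_i(x) = 0 for all i): OK

Verdict: the first failing condition is dual_feasibility -> dual.

dual


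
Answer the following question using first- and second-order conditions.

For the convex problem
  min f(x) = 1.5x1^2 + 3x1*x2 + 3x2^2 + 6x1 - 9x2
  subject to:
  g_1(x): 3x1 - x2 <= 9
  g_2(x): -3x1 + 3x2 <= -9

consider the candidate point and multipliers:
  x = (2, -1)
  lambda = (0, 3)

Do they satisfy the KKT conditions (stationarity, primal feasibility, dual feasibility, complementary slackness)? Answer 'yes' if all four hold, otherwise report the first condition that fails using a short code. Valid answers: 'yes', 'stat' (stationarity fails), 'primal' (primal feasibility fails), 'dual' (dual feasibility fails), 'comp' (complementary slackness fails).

Gradient of f: grad f(x) = Q x + c = (9, -9)
Constraint values g_i(x) = a_i^T x - b_i:
  g_1((2, -1)) = -2
  g_2((2, -1)) = 0
Stationarity residual: grad f(x) + sum_i lambda_i a_i = (0, 0)
  -> stationarity OK
Primal feasibility (all g_i <= 0): OK
Dual feasibility (all lambda_i >= 0): OK
Complementary slackness (lambda_i * g_i(x) = 0 for all i): OK

Verdict: yes, KKT holds.

yes


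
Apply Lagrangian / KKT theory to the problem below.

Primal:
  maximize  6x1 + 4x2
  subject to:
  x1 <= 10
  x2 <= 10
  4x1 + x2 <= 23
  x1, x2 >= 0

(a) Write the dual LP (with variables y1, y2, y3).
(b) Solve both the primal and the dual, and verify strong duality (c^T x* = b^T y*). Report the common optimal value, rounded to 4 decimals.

The standard primal-dual pair for 'max c^T x s.t. A x <= b, x >= 0' is:
  Dual:  min b^T y  s.t.  A^T y >= c,  y >= 0.

So the dual LP is:
  minimize  10y1 + 10y2 + 23y3
  subject to:
    y1 + 4y3 >= 6
    y2 + y3 >= 4
    y1, y2, y3 >= 0

Solving the primal: x* = (3.25, 10).
  primal value c^T x* = 59.5.
Solving the dual: y* = (0, 2.5, 1.5).
  dual value b^T y* = 59.5.
Strong duality: c^T x* = b^T y*. Confirmed.

59.5


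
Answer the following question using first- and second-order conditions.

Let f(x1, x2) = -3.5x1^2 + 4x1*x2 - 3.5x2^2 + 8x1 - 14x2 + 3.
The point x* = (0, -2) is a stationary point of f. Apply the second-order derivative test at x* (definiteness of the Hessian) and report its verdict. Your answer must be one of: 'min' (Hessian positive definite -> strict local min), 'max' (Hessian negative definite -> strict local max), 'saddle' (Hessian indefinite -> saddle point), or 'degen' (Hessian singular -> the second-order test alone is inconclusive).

Compute the Hessian H = grad^2 f:
  H = [[-7, 4], [4, -7]]
Verify stationarity: grad f(x*) = H x* + g = (0, 0).
Eigenvalues of H: -11, -3.
Both eigenvalues < 0, so H is negative definite -> x* is a strict local max.

max


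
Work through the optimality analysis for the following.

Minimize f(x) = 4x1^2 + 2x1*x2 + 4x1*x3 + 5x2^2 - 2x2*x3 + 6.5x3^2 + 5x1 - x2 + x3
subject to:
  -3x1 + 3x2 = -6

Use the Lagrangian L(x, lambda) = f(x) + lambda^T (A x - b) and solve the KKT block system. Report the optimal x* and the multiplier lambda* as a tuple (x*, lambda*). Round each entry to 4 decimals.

Form the Lagrangian:
  L(x, lambda) = (1/2) x^T Q x + c^T x + lambda^T (A x - b)
Stationarity (grad_x L = 0): Q x + c + A^T lambda = 0.
Primal feasibility: A x = b.

This gives the KKT block system:
  [ Q   A^T ] [ x     ]   [-c ]
  [ A    0  ] [ lambda ] = [ b ]

Solving the linear system:
  x*      = (0.9574, -1.0426, -0.5319)
  lambda* = (2.8156)
  f(x*)   = 11.0957

x* = (0.9574, -1.0426, -0.5319), lambda* = (2.8156)


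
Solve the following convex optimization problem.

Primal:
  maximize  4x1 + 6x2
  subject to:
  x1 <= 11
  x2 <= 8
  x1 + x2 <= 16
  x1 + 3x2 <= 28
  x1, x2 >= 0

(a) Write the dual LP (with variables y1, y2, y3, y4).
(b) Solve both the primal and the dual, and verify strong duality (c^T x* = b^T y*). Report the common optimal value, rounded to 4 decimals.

The standard primal-dual pair for 'max c^T x s.t. A x <= b, x >= 0' is:
  Dual:  min b^T y  s.t.  A^T y >= c,  y >= 0.

So the dual LP is:
  minimize  11y1 + 8y2 + 16y3 + 28y4
  subject to:
    y1 + y3 + y4 >= 4
    y2 + y3 + 3y4 >= 6
    y1, y2, y3, y4 >= 0

Solving the primal: x* = (10, 6).
  primal value c^T x* = 76.
Solving the dual: y* = (0, 0, 3, 1).
  dual value b^T y* = 76.
Strong duality: c^T x* = b^T y*. Confirmed.

76


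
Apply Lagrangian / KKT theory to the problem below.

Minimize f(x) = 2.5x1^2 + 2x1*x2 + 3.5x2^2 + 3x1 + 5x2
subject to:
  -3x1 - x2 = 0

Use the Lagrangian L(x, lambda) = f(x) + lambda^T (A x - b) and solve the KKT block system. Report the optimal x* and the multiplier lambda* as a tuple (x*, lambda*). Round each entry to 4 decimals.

Form the Lagrangian:
  L(x, lambda) = (1/2) x^T Q x + c^T x + lambda^T (A x - b)
Stationarity (grad_x L = 0): Q x + c + A^T lambda = 0.
Primal feasibility: A x = b.

This gives the KKT block system:
  [ Q   A^T ] [ x     ]   [-c ]
  [ A    0  ] [ lambda ] = [ b ]

Solving the linear system:
  x*      = (0.2143, -0.6429)
  lambda* = (0.9286)
  f(x*)   = -1.2857

x* = (0.2143, -0.6429), lambda* = (0.9286)
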